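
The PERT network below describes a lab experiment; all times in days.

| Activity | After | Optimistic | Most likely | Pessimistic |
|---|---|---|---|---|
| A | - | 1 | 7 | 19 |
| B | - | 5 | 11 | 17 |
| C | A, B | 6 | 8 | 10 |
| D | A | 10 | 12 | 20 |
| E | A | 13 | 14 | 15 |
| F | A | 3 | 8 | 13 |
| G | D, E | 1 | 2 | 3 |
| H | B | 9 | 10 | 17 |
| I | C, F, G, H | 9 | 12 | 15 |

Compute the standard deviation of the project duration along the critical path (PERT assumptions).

3.20 days

te_A = (1 + 4·7 + 19)/6 = 48/6 = 8; σ²_A = ((19−1)/6)² = 9.000
te_B = (5 + 4·11 + 17)/6 = 66/6 = 11; σ²_B = ((17−5)/6)² = 4.000
te_C = (6 + 4·8 + 10)/6 = 48/6 = 8; σ²_C = ((10−6)/6)² = 0.444
te_D = (10 + 4·12 + 20)/6 = 78/6 = 13; σ²_D = ((20−10)/6)² = 2.778
te_E = (13 + 4·14 + 15)/6 = 84/6 = 14; σ²_E = ((15−13)/6)² = 0.111
te_F = (3 + 4·8 + 13)/6 = 48/6 = 8; σ²_F = ((13−3)/6)² = 2.778
te_G = (1 + 4·2 + 3)/6 = 12/6 = 2; σ²_G = ((3−1)/6)² = 0.111
te_H = (9 + 4·10 + 17)/6 = 66/6 = 11; σ²_H = ((17−9)/6)² = 1.778
te_I = (9 + 4·12 + 15)/6 = 72/6 = 12; σ²_I = ((15−9)/6)² = 1.000

Forward pass:
ES_A = 0; EF_A = 8
ES_B = 0; EF_B = 11
ES_C = max(EF_A=8, EF_B=11) = 11; EF_C = 11+8 = 19
ES_D = 8; EF_D = 8+13 = 21
ES_E = 8; EF_E = 8+14 = 22
ES_F = 8; EF_F = 8+8 = 16
ES_G = max(EF_D=21, EF_E=22) = 22; EF_G = 22+2 = 24
ES_H = 11; EF_H = 11+11 = 22
ES_I = max(EF_C=19, EF_F=16, EF_G=24, EF_H=22) = 24; EF_I = 24+12 = 36
Expected project duration μ = 36 days. Critical path: A → E → G → I.

Variance along critical path = 9.000 + 0.111 + 0.111 + 1.000 = 10.222
σ = √10.222 = 3.197 days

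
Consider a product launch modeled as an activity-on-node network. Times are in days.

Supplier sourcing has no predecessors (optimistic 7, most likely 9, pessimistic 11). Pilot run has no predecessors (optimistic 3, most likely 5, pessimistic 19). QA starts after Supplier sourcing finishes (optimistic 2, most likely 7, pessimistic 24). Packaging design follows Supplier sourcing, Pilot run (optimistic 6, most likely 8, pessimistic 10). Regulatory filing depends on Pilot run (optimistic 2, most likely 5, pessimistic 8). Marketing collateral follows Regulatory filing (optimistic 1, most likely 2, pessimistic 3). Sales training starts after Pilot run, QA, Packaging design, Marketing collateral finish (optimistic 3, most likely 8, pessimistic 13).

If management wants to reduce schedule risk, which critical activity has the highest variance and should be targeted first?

te_Supplier sourcing = (7 + 4·9 + 11)/6 = 54/6 = 9; σ²_Supplier sourcing = ((11−7)/6)² = 0.444
te_Pilot run = (3 + 4·5 + 19)/6 = 42/6 = 7; σ²_Pilot run = ((19−3)/6)² = 7.111
te_QA = (2 + 4·7 + 24)/6 = 54/6 = 9; σ²_QA = ((24−2)/6)² = 13.444
te_Packaging design = (6 + 4·8 + 10)/6 = 48/6 = 8; σ²_Packaging design = ((10−6)/6)² = 0.444
te_Regulatory filing = (2 + 4·5 + 8)/6 = 30/6 = 5; σ²_Regulatory filing = ((8−2)/6)² = 1.000
te_Marketing collateral = (1 + 4·2 + 3)/6 = 12/6 = 2; σ²_Marketing collateral = ((3−1)/6)² = 0.111
te_Sales training = (3 + 4·8 + 13)/6 = 48/6 = 8; σ²_Sales training = ((13−3)/6)² = 2.778

Forward pass:
ES_Supplier sourcing = 0; EF_Supplier sourcing = 9
ES_Pilot run = 0; EF_Pilot run = 7
ES_QA = 9; EF_QA = 9+9 = 18
ES_Packaging design = max(EF_Supplier sourcing=9, EF_Pilot run=7) = 9; EF_Packaging design = 9+8 = 17
ES_Regulatory filing = 7; EF_Regulatory filing = 7+5 = 12
ES_Marketing collateral = 12; EF_Marketing collateral = 12+2 = 14
ES_Sales training = max(EF_Pilot run=7, EF_QA=18, EF_Packaging design=17, EF_Marketing collateral=14) = 18; EF_Sales training = 18+8 = 26
Expected project duration μ = 26 days. Critical path: Supplier sourcing → QA → Sales training.

Variances on critical path: σ²_Supplier sourcing=0.444, σ²_QA=13.444, σ²_Sales training=2.778.
Largest is σ²_QA = 13.444.

QA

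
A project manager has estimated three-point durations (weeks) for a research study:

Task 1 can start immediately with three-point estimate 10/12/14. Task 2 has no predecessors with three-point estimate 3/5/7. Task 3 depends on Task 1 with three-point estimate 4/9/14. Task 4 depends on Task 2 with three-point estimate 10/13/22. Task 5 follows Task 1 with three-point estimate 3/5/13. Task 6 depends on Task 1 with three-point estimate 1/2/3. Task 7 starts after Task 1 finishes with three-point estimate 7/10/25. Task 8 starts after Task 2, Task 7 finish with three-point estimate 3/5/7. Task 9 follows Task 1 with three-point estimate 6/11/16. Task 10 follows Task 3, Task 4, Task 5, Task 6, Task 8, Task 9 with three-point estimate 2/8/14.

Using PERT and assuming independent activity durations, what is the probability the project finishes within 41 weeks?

0.858

te_Task 1 = (10 + 4·12 + 14)/6 = 72/6 = 12; σ²_Task 1 = ((14−10)/6)² = 0.444
te_Task 2 = (3 + 4·5 + 7)/6 = 30/6 = 5; σ²_Task 2 = ((7−3)/6)² = 0.444
te_Task 3 = (4 + 4·9 + 14)/6 = 54/6 = 9; σ²_Task 3 = ((14−4)/6)² = 2.778
te_Task 4 = (10 + 4·13 + 22)/6 = 84/6 = 14; σ²_Task 4 = ((22−10)/6)² = 4.000
te_Task 5 = (3 + 4·5 + 13)/6 = 36/6 = 6; σ²_Task 5 = ((13−3)/6)² = 2.778
te_Task 6 = (1 + 4·2 + 3)/6 = 12/6 = 2; σ²_Task 6 = ((3−1)/6)² = 0.111
te_Task 7 = (7 + 4·10 + 25)/6 = 72/6 = 12; σ²_Task 7 = ((25−7)/6)² = 9.000
te_Task 8 = (3 + 4·5 + 7)/6 = 30/6 = 5; σ²_Task 8 = ((7−3)/6)² = 0.444
te_Task 9 = (6 + 4·11 + 16)/6 = 66/6 = 11; σ²_Task 9 = ((16−6)/6)² = 2.778
te_Task 10 = (2 + 4·8 + 14)/6 = 48/6 = 8; σ²_Task 10 = ((14−2)/6)² = 4.000

Forward pass:
ES_Task 1 = 0; EF_Task 1 = 12
ES_Task 2 = 0; EF_Task 2 = 5
ES_Task 3 = 12; EF_Task 3 = 12+9 = 21
ES_Task 4 = 5; EF_Task 4 = 5+14 = 19
ES_Task 5 = 12; EF_Task 5 = 12+6 = 18
ES_Task 6 = 12; EF_Task 6 = 12+2 = 14
ES_Task 7 = 12; EF_Task 7 = 12+12 = 24
ES_Task 8 = max(EF_Task 2=5, EF_Task 7=24) = 24; EF_Task 8 = 24+5 = 29
ES_Task 9 = 12; EF_Task 9 = 12+11 = 23
ES_Task 10 = max(EF_Task 3=21, EF_Task 4=19, EF_Task 5=18, EF_Task 6=14, EF_Task 8=29, EF_Task 9=23) = 29; EF_Task 10 = 29+8 = 37
Expected project duration μ = 37 weeks. Critical path: Task 1 → Task 7 → Task 8 → Task 10.

Variance along critical path = 0.444 + 9.000 + 0.444 + 4.000 = 13.889; σ = √13.889 = 3.727 weeks.
Z = (41 − 37) / 3.727 = 1.073
P(T ≤ 41) = Φ(1.073) ≈ 0.858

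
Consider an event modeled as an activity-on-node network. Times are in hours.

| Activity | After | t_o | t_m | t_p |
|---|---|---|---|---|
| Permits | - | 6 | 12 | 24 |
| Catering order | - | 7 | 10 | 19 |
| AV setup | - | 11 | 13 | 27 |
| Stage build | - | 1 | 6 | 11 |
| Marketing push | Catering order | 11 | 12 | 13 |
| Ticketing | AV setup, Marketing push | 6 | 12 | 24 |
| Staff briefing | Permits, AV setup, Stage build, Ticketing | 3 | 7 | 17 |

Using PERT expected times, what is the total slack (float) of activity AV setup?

8 hours

te_Permits = (6 + 4·12 + 24)/6 = 78/6 = 13
te_Catering order = (7 + 4·10 + 19)/6 = 66/6 = 11
te_AV setup = (11 + 4·13 + 27)/6 = 90/6 = 15
te_Stage build = (1 + 4·6 + 11)/6 = 36/6 = 6
te_Marketing push = (11 + 4·12 + 13)/6 = 72/6 = 12
te_Ticketing = (6 + 4·12 + 24)/6 = 78/6 = 13
te_Staff briefing = (3 + 4·7 + 17)/6 = 48/6 = 8

Forward pass:
ES_Permits = 0; EF_Permits = 13
ES_Catering order = 0; EF_Catering order = 11
ES_AV setup = 0; EF_AV setup = 15
ES_Stage build = 0; EF_Stage build = 6
ES_Marketing push = 11; EF_Marketing push = 11+12 = 23
ES_Ticketing = max(EF_AV setup=15, EF_Marketing push=23) = 23; EF_Ticketing = 23+13 = 36
ES_Staff briefing = max(EF_Permits=13, EF_AV setup=15, EF_Stage build=6, EF_Ticketing=36) = 36; EF_Staff briefing = 36+8 = 44
Expected project duration μ = 44 hours. Critical path: Catering order → Marketing push → Ticketing → Staff briefing.

Backward pass:
LF_Staff briefing = 44; LS_Staff briefing = 44−8 = 36
LF_Ticketing = LS_Staff briefing = 36; LS_Ticketing = 36−13 = 23
LF_Marketing push = LS_Ticketing = 23; LS_Marketing push = 23−12 = 11
LF_Stage build = LS_Staff briefing = 36; LS_Stage build = 36−6 = 30
LF_AV setup = min(LS_Ticketing=23, LS_Staff briefing=36) = 23; LS_AV setup = 23−15 = 8
LF_Catering order = LS_Marketing push = 11; LS_Catering order = 11−11 = 0
LF_Permits = LS_Staff briefing = 36; LS_Permits = 36−13 = 23
Slack_AV setup = LS_AV setup − ES_AV setup = 8 − 0 = 8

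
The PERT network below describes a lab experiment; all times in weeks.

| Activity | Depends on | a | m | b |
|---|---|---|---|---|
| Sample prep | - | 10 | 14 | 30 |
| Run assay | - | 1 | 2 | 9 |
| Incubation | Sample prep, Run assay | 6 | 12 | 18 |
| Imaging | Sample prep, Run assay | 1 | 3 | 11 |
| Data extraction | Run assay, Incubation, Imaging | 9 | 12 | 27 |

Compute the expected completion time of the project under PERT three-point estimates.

te_Sample prep = (10 + 4·14 + 30)/6 = 96/6 = 16
te_Run assay = (1 + 4·2 + 9)/6 = 18/6 = 3
te_Incubation = (6 + 4·12 + 18)/6 = 72/6 = 12
te_Imaging = (1 + 4·3 + 11)/6 = 24/6 = 4
te_Data extraction = (9 + 4·12 + 27)/6 = 84/6 = 14

Forward pass:
ES_Sample prep = 0; EF_Sample prep = 16
ES_Run assay = 0; EF_Run assay = 3
ES_Incubation = max(EF_Sample prep=16, EF_Run assay=3) = 16; EF_Incubation = 16+12 = 28
ES_Imaging = max(EF_Sample prep=16, EF_Run assay=3) = 16; EF_Imaging = 16+4 = 20
ES_Data extraction = max(EF_Run assay=3, EF_Incubation=28, EF_Imaging=20) = 28; EF_Data extraction = 28+14 = 42
Expected project duration μ = 42 weeks. Critical path: Sample prep → Incubation → Data extraction.

42 weeks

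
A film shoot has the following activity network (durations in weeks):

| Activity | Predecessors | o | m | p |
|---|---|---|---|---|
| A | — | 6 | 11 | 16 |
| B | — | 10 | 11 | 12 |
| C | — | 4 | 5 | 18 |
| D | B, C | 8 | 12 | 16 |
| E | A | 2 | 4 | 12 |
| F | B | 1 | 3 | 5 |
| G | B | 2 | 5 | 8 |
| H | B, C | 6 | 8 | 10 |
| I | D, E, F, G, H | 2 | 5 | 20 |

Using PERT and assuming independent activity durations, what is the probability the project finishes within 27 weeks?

te_A = (6 + 4·11 + 16)/6 = 66/6 = 11; σ²_A = ((16−6)/6)² = 2.778
te_B = (10 + 4·11 + 12)/6 = 66/6 = 11; σ²_B = ((12−10)/6)² = 0.111
te_C = (4 + 4·5 + 18)/6 = 42/6 = 7; σ²_C = ((18−4)/6)² = 5.444
te_D = (8 + 4·12 + 16)/6 = 72/6 = 12; σ²_D = ((16−8)/6)² = 1.778
te_E = (2 + 4·4 + 12)/6 = 30/6 = 5; σ²_E = ((12−2)/6)² = 2.778
te_F = (1 + 4·3 + 5)/6 = 18/6 = 3; σ²_F = ((5−1)/6)² = 0.444
te_G = (2 + 4·5 + 8)/6 = 30/6 = 5; σ²_G = ((8−2)/6)² = 1.000
te_H = (6 + 4·8 + 10)/6 = 48/6 = 8; σ²_H = ((10−6)/6)² = 0.444
te_I = (2 + 4·5 + 20)/6 = 42/6 = 7; σ²_I = ((20−2)/6)² = 9.000

Forward pass:
ES_A = 0; EF_A = 11
ES_B = 0; EF_B = 11
ES_C = 0; EF_C = 7
ES_D = max(EF_B=11, EF_C=7) = 11; EF_D = 11+12 = 23
ES_E = 11; EF_E = 11+5 = 16
ES_F = 11; EF_F = 11+3 = 14
ES_G = 11; EF_G = 11+5 = 16
ES_H = max(EF_B=11, EF_C=7) = 11; EF_H = 11+8 = 19
ES_I = max(EF_D=23, EF_E=16, EF_F=14, EF_G=16, EF_H=19) = 23; EF_I = 23+7 = 30
Expected project duration μ = 30 weeks. Critical path: B → D → I.

Variance along critical path = 0.111 + 1.778 + 9.000 = 10.889; σ = √10.889 = 3.300 weeks.
Z = (27 − 30) / 3.300 = -0.909
P(T ≤ 27) = Φ(-0.909) ≈ 0.182

0.182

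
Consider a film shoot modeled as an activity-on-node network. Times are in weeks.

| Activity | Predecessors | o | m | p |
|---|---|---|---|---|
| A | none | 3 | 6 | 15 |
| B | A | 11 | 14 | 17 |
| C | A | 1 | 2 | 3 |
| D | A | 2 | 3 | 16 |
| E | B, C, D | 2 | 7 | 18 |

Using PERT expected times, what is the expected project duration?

te_A = (3 + 4·6 + 15)/6 = 42/6 = 7
te_B = (11 + 4·14 + 17)/6 = 84/6 = 14
te_C = (1 + 4·2 + 3)/6 = 12/6 = 2
te_D = (2 + 4·3 + 16)/6 = 30/6 = 5
te_E = (2 + 4·7 + 18)/6 = 48/6 = 8

Forward pass:
ES_A = 0; EF_A = 7
ES_B = 7; EF_B = 7+14 = 21
ES_C = 7; EF_C = 7+2 = 9
ES_D = 7; EF_D = 7+5 = 12
ES_E = max(EF_B=21, EF_C=9, EF_D=12) = 21; EF_E = 21+8 = 29
Expected project duration μ = 29 weeks. Critical path: A → B → E.

29 weeks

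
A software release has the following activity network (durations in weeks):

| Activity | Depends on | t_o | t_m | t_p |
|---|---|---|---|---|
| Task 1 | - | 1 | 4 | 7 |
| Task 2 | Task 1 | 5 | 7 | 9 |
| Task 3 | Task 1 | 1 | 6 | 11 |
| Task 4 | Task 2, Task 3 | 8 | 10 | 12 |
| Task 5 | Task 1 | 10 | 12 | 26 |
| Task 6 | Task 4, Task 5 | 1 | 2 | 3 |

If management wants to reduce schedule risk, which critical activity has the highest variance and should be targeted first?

te_Task 1 = (1 + 4·4 + 7)/6 = 24/6 = 4; σ²_Task 1 = ((7−1)/6)² = 1.000
te_Task 2 = (5 + 4·7 + 9)/6 = 42/6 = 7; σ²_Task 2 = ((9−5)/6)² = 0.444
te_Task 3 = (1 + 4·6 + 11)/6 = 36/6 = 6; σ²_Task 3 = ((11−1)/6)² = 2.778
te_Task 4 = (8 + 4·10 + 12)/6 = 60/6 = 10; σ²_Task 4 = ((12−8)/6)² = 0.444
te_Task 5 = (10 + 4·12 + 26)/6 = 84/6 = 14; σ²_Task 5 = ((26−10)/6)² = 7.111
te_Task 6 = (1 + 4·2 + 3)/6 = 12/6 = 2; σ²_Task 6 = ((3−1)/6)² = 0.111

Forward pass:
ES_Task 1 = 0; EF_Task 1 = 4
ES_Task 2 = 4; EF_Task 2 = 4+7 = 11
ES_Task 3 = 4; EF_Task 3 = 4+6 = 10
ES_Task 4 = max(EF_Task 2=11, EF_Task 3=10) = 11; EF_Task 4 = 11+10 = 21
ES_Task 5 = 4; EF_Task 5 = 4+14 = 18
ES_Task 6 = max(EF_Task 4=21, EF_Task 5=18) = 21; EF_Task 6 = 21+2 = 23
Expected project duration μ = 23 weeks. Critical path: Task 1 → Task 2 → Task 4 → Task 6.

Variances on critical path: σ²_Task 1=1.000, σ²_Task 2=0.444, σ²_Task 4=0.444, σ²_Task 6=0.111.
Largest is σ²_Task 1 = 1.000.

Task 1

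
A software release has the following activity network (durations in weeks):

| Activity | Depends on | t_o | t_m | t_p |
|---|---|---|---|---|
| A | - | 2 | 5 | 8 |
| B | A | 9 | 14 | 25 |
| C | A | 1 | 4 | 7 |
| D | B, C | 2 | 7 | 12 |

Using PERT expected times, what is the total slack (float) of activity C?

te_A = (2 + 4·5 + 8)/6 = 30/6 = 5
te_B = (9 + 4·14 + 25)/6 = 90/6 = 15
te_C = (1 + 4·4 + 7)/6 = 24/6 = 4
te_D = (2 + 4·7 + 12)/6 = 42/6 = 7

Forward pass:
ES_A = 0; EF_A = 5
ES_B = 5; EF_B = 5+15 = 20
ES_C = 5; EF_C = 5+4 = 9
ES_D = max(EF_B=20, EF_C=9) = 20; EF_D = 20+7 = 27
Expected project duration μ = 27 weeks. Critical path: A → B → D.

Backward pass:
LF_D = 27; LS_D = 27−7 = 20
LF_C = LS_D = 20; LS_C = 20−4 = 16
LF_B = LS_D = 20; LS_B = 20−15 = 5
LF_A = min(LS_B=5, LS_C=16) = 5; LS_A = 5−5 = 0
Slack_C = LS_C − ES_C = 16 − 5 = 11

11 weeks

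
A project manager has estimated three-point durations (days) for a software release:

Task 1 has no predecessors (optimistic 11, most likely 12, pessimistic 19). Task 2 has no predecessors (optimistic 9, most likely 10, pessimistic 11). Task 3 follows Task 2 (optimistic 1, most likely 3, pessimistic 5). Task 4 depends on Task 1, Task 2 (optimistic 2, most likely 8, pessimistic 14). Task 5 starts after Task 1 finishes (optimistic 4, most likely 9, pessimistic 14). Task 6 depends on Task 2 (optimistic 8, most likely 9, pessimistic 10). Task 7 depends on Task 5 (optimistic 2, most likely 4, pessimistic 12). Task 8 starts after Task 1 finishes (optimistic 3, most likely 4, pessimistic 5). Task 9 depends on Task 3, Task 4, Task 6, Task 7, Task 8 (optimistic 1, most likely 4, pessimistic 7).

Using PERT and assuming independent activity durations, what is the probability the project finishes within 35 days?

te_Task 1 = (11 + 4·12 + 19)/6 = 78/6 = 13; σ²_Task 1 = ((19−11)/6)² = 1.778
te_Task 2 = (9 + 4·10 + 11)/6 = 60/6 = 10; σ²_Task 2 = ((11−9)/6)² = 0.111
te_Task 3 = (1 + 4·3 + 5)/6 = 18/6 = 3; σ²_Task 3 = ((5−1)/6)² = 0.444
te_Task 4 = (2 + 4·8 + 14)/6 = 48/6 = 8; σ²_Task 4 = ((14−2)/6)² = 4.000
te_Task 5 = (4 + 4·9 + 14)/6 = 54/6 = 9; σ²_Task 5 = ((14−4)/6)² = 2.778
te_Task 6 = (8 + 4·9 + 10)/6 = 54/6 = 9; σ²_Task 6 = ((10−8)/6)² = 0.111
te_Task 7 = (2 + 4·4 + 12)/6 = 30/6 = 5; σ²_Task 7 = ((12−2)/6)² = 2.778
te_Task 8 = (3 + 4·4 + 5)/6 = 24/6 = 4; σ²_Task 8 = ((5−3)/6)² = 0.111
te_Task 9 = (1 + 4·4 + 7)/6 = 24/6 = 4; σ²_Task 9 = ((7−1)/6)² = 1.000

Forward pass:
ES_Task 1 = 0; EF_Task 1 = 13
ES_Task 2 = 0; EF_Task 2 = 10
ES_Task 3 = 10; EF_Task 3 = 10+3 = 13
ES_Task 4 = max(EF_Task 1=13, EF_Task 2=10) = 13; EF_Task 4 = 13+8 = 21
ES_Task 5 = 13; EF_Task 5 = 13+9 = 22
ES_Task 6 = 10; EF_Task 6 = 10+9 = 19
ES_Task 7 = 22; EF_Task 7 = 22+5 = 27
ES_Task 8 = 13; EF_Task 8 = 13+4 = 17
ES_Task 9 = max(EF_Task 3=13, EF_Task 4=21, EF_Task 6=19, EF_Task 7=27, EF_Task 8=17) = 27; EF_Task 9 = 27+4 = 31
Expected project duration μ = 31 days. Critical path: Task 1 → Task 5 → Task 7 → Task 9.

Variance along critical path = 1.778 + 2.778 + 2.778 + 1.000 = 8.333; σ = √8.333 = 2.887 days.
Z = (35 − 31) / 2.887 = 1.386
P(T ≤ 35) = Φ(1.386) ≈ 0.917

0.917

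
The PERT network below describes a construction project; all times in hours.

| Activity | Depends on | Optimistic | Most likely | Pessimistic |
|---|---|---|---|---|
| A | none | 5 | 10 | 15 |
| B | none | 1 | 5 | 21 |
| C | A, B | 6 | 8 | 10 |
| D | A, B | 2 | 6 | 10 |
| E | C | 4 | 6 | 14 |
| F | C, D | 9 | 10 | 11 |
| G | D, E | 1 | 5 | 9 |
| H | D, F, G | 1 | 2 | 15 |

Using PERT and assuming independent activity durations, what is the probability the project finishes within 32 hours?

0.291

te_A = (5 + 4·10 + 15)/6 = 60/6 = 10; σ²_A = ((15−5)/6)² = 2.778
te_B = (1 + 4·5 + 21)/6 = 42/6 = 7; σ²_B = ((21−1)/6)² = 11.111
te_C = (6 + 4·8 + 10)/6 = 48/6 = 8; σ²_C = ((10−6)/6)² = 0.444
te_D = (2 + 4·6 + 10)/6 = 36/6 = 6; σ²_D = ((10−2)/6)² = 1.778
te_E = (4 + 4·6 + 14)/6 = 42/6 = 7; σ²_E = ((14−4)/6)² = 2.778
te_F = (9 + 4·10 + 11)/6 = 60/6 = 10; σ²_F = ((11−9)/6)² = 0.111
te_G = (1 + 4·5 + 9)/6 = 30/6 = 5; σ²_G = ((9−1)/6)² = 1.778
te_H = (1 + 4·2 + 15)/6 = 24/6 = 4; σ²_H = ((15−1)/6)² = 5.444

Forward pass:
ES_A = 0; EF_A = 10
ES_B = 0; EF_B = 7
ES_C = max(EF_A=10, EF_B=7) = 10; EF_C = 10+8 = 18
ES_D = max(EF_A=10, EF_B=7) = 10; EF_D = 10+6 = 16
ES_E = 18; EF_E = 18+7 = 25
ES_F = max(EF_C=18, EF_D=16) = 18; EF_F = 18+10 = 28
ES_G = max(EF_D=16, EF_E=25) = 25; EF_G = 25+5 = 30
ES_H = max(EF_D=16, EF_F=28, EF_G=30) = 30; EF_H = 30+4 = 34
Expected project duration μ = 34 hours. Critical path: A → C → E → G → H.

Variance along critical path = 2.778 + 0.444 + 2.778 + 1.778 + 5.444 = 13.222; σ = √13.222 = 3.636 hours.
Z = (32 − 34) / 3.636 = -0.550
P(T ≤ 32) = Φ(-0.550) ≈ 0.291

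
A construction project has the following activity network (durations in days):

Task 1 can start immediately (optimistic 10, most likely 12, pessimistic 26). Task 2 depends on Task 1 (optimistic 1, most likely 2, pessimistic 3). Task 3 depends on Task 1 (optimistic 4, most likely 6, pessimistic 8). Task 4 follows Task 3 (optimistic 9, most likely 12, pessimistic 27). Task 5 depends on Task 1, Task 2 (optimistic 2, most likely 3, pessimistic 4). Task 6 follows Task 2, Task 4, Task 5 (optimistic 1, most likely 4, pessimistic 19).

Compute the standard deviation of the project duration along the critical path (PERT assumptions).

5.06 days

te_Task 1 = (10 + 4·12 + 26)/6 = 84/6 = 14; σ²_Task 1 = ((26−10)/6)² = 7.111
te_Task 2 = (1 + 4·2 + 3)/6 = 12/6 = 2; σ²_Task 2 = ((3−1)/6)² = 0.111
te_Task 3 = (4 + 4·6 + 8)/6 = 36/6 = 6; σ²_Task 3 = ((8−4)/6)² = 0.444
te_Task 4 = (9 + 4·12 + 27)/6 = 84/6 = 14; σ²_Task 4 = ((27−9)/6)² = 9.000
te_Task 5 = (2 + 4·3 + 4)/6 = 18/6 = 3; σ²_Task 5 = ((4−2)/6)² = 0.111
te_Task 6 = (1 + 4·4 + 19)/6 = 36/6 = 6; σ²_Task 6 = ((19−1)/6)² = 9.000

Forward pass:
ES_Task 1 = 0; EF_Task 1 = 14
ES_Task 2 = 14; EF_Task 2 = 14+2 = 16
ES_Task 3 = 14; EF_Task 3 = 14+6 = 20
ES_Task 4 = 20; EF_Task 4 = 20+14 = 34
ES_Task 5 = max(EF_Task 1=14, EF_Task 2=16) = 16; EF_Task 5 = 16+3 = 19
ES_Task 6 = max(EF_Task 2=16, EF_Task 4=34, EF_Task 5=19) = 34; EF_Task 6 = 34+6 = 40
Expected project duration μ = 40 days. Critical path: Task 1 → Task 3 → Task 4 → Task 6.

Variance along critical path = 7.111 + 0.444 + 9.000 + 9.000 = 25.556
σ = √25.556 = 5.055 days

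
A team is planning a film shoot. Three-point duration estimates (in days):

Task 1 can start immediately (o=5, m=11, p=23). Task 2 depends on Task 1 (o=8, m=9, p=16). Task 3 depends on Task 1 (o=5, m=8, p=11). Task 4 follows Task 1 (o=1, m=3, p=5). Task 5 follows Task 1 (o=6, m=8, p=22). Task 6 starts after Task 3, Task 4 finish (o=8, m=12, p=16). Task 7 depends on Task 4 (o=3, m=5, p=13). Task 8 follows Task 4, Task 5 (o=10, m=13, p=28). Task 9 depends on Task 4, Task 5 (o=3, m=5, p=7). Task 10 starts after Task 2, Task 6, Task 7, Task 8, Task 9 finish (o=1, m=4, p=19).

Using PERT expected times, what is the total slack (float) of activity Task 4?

te_Task 1 = (5 + 4·11 + 23)/6 = 72/6 = 12
te_Task 2 = (8 + 4·9 + 16)/6 = 60/6 = 10
te_Task 3 = (5 + 4·8 + 11)/6 = 48/6 = 8
te_Task 4 = (1 + 4·3 + 5)/6 = 18/6 = 3
te_Task 5 = (6 + 4·8 + 22)/6 = 60/6 = 10
te_Task 6 = (8 + 4·12 + 16)/6 = 72/6 = 12
te_Task 7 = (3 + 4·5 + 13)/6 = 36/6 = 6
te_Task 8 = (10 + 4·13 + 28)/6 = 90/6 = 15
te_Task 9 = (3 + 4·5 + 7)/6 = 30/6 = 5
te_Task 10 = (1 + 4·4 + 19)/6 = 36/6 = 6

Forward pass:
ES_Task 1 = 0; EF_Task 1 = 12
ES_Task 2 = 12; EF_Task 2 = 12+10 = 22
ES_Task 3 = 12; EF_Task 3 = 12+8 = 20
ES_Task 4 = 12; EF_Task 4 = 12+3 = 15
ES_Task 5 = 12; EF_Task 5 = 12+10 = 22
ES_Task 6 = max(EF_Task 3=20, EF_Task 4=15) = 20; EF_Task 6 = 20+12 = 32
ES_Task 7 = 15; EF_Task 7 = 15+6 = 21
ES_Task 8 = max(EF_Task 4=15, EF_Task 5=22) = 22; EF_Task 8 = 22+15 = 37
ES_Task 9 = max(EF_Task 4=15, EF_Task 5=22) = 22; EF_Task 9 = 22+5 = 27
ES_Task 10 = max(EF_Task 2=22, EF_Task 6=32, EF_Task 7=21, EF_Task 8=37, EF_Task 9=27) = 37; EF_Task 10 = 37+6 = 43
Expected project duration μ = 43 days. Critical path: Task 1 → Task 5 → Task 8 → Task 10.

Backward pass:
LF_Task 10 = 43; LS_Task 10 = 43−6 = 37
LF_Task 9 = LS_Task 10 = 37; LS_Task 9 = 37−5 = 32
LF_Task 8 = LS_Task 10 = 37; LS_Task 8 = 37−15 = 22
LF_Task 7 = LS_Task 10 = 37; LS_Task 7 = 37−6 = 31
LF_Task 6 = LS_Task 10 = 37; LS_Task 6 = 37−12 = 25
LF_Task 5 = min(LS_Task 8=22, LS_Task 9=32) = 22; LS_Task 5 = 22−10 = 12
LF_Task 4 = min(LS_Task 6=25, LS_Task 7=31, LS_Task 8=22, LS_Task 9=32) = 22; LS_Task 4 = 22−3 = 19
LF_Task 3 = LS_Task 6 = 25; LS_Task 3 = 25−8 = 17
LF_Task 2 = LS_Task 10 = 37; LS_Task 2 = 37−10 = 27
LF_Task 1 = min(LS_Task 2=27, LS_Task 3=17, LS_Task 4=19, LS_Task 5=12) = 12; LS_Task 1 = 12−12 = 0
Slack_Task 4 = LS_Task 4 − ES_Task 4 = 19 − 12 = 7

7 days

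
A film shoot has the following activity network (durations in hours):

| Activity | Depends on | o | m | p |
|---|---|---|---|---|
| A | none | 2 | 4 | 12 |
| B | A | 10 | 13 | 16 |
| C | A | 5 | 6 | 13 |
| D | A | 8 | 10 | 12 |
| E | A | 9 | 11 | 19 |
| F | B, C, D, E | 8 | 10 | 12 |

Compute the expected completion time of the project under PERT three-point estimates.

28 hours

te_A = (2 + 4·4 + 12)/6 = 30/6 = 5
te_B = (10 + 4·13 + 16)/6 = 78/6 = 13
te_C = (5 + 4·6 + 13)/6 = 42/6 = 7
te_D = (8 + 4·10 + 12)/6 = 60/6 = 10
te_E = (9 + 4·11 + 19)/6 = 72/6 = 12
te_F = (8 + 4·10 + 12)/6 = 60/6 = 10

Forward pass:
ES_A = 0; EF_A = 5
ES_B = 5; EF_B = 5+13 = 18
ES_C = 5; EF_C = 5+7 = 12
ES_D = 5; EF_D = 5+10 = 15
ES_E = 5; EF_E = 5+12 = 17
ES_F = max(EF_B=18, EF_C=12, EF_D=15, EF_E=17) = 18; EF_F = 18+10 = 28
Expected project duration μ = 28 hours. Critical path: A → B → F.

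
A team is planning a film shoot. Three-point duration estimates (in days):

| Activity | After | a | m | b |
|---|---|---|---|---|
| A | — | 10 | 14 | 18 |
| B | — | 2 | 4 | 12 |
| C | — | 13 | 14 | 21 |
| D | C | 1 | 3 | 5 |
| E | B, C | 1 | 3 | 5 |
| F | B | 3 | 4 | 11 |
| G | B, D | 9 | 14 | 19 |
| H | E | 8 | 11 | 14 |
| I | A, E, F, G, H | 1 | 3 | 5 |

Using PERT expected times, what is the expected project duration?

te_A = (10 + 4·14 + 18)/6 = 84/6 = 14
te_B = (2 + 4·4 + 12)/6 = 30/6 = 5
te_C = (13 + 4·14 + 21)/6 = 90/6 = 15
te_D = (1 + 4·3 + 5)/6 = 18/6 = 3
te_E = (1 + 4·3 + 5)/6 = 18/6 = 3
te_F = (3 + 4·4 + 11)/6 = 30/6 = 5
te_G = (9 + 4·14 + 19)/6 = 84/6 = 14
te_H = (8 + 4·11 + 14)/6 = 66/6 = 11
te_I = (1 + 4·3 + 5)/6 = 18/6 = 3

Forward pass:
ES_A = 0; EF_A = 14
ES_B = 0; EF_B = 5
ES_C = 0; EF_C = 15
ES_D = 15; EF_D = 15+3 = 18
ES_E = max(EF_B=5, EF_C=15) = 15; EF_E = 15+3 = 18
ES_F = 5; EF_F = 5+5 = 10
ES_G = max(EF_B=5, EF_D=18) = 18; EF_G = 18+14 = 32
ES_H = 18; EF_H = 18+11 = 29
ES_I = max(EF_A=14, EF_E=18, EF_F=10, EF_G=32, EF_H=29) = 32; EF_I = 32+3 = 35
Expected project duration μ = 35 days. Critical path: C → D → G → I.

35 days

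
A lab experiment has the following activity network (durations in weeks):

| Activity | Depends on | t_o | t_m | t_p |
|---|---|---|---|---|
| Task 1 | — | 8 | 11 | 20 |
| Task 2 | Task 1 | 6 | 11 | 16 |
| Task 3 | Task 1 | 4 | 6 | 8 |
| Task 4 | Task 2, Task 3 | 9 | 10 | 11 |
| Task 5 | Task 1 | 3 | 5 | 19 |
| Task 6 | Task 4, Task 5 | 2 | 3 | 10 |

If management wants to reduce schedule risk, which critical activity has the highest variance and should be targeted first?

te_Task 1 = (8 + 4·11 + 20)/6 = 72/6 = 12; σ²_Task 1 = ((20−8)/6)² = 4.000
te_Task 2 = (6 + 4·11 + 16)/6 = 66/6 = 11; σ²_Task 2 = ((16−6)/6)² = 2.778
te_Task 3 = (4 + 4·6 + 8)/6 = 36/6 = 6; σ²_Task 3 = ((8−4)/6)² = 0.444
te_Task 4 = (9 + 4·10 + 11)/6 = 60/6 = 10; σ²_Task 4 = ((11−9)/6)² = 0.111
te_Task 5 = (3 + 4·5 + 19)/6 = 42/6 = 7; σ²_Task 5 = ((19−3)/6)² = 7.111
te_Task 6 = (2 + 4·3 + 10)/6 = 24/6 = 4; σ²_Task 6 = ((10−2)/6)² = 1.778

Forward pass:
ES_Task 1 = 0; EF_Task 1 = 12
ES_Task 2 = 12; EF_Task 2 = 12+11 = 23
ES_Task 3 = 12; EF_Task 3 = 12+6 = 18
ES_Task 4 = max(EF_Task 2=23, EF_Task 3=18) = 23; EF_Task 4 = 23+10 = 33
ES_Task 5 = 12; EF_Task 5 = 12+7 = 19
ES_Task 6 = max(EF_Task 4=33, EF_Task 5=19) = 33; EF_Task 6 = 33+4 = 37
Expected project duration μ = 37 weeks. Critical path: Task 1 → Task 2 → Task 4 → Task 6.

Variances on critical path: σ²_Task 1=4.000, σ²_Task 2=2.778, σ²_Task 4=0.111, σ²_Task 6=1.778.
Largest is σ²_Task 1 = 4.000.

Task 1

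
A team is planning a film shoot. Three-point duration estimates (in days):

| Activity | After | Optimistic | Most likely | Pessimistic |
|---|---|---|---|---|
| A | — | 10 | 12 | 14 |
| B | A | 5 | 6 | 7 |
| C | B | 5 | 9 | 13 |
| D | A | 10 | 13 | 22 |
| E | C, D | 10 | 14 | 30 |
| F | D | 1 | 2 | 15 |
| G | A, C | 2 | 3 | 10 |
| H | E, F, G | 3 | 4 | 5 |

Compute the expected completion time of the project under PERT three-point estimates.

47 days

te_A = (10 + 4·12 + 14)/6 = 72/6 = 12
te_B = (5 + 4·6 + 7)/6 = 36/6 = 6
te_C = (5 + 4·9 + 13)/6 = 54/6 = 9
te_D = (10 + 4·13 + 22)/6 = 84/6 = 14
te_E = (10 + 4·14 + 30)/6 = 96/6 = 16
te_F = (1 + 4·2 + 15)/6 = 24/6 = 4
te_G = (2 + 4·3 + 10)/6 = 24/6 = 4
te_H = (3 + 4·4 + 5)/6 = 24/6 = 4

Forward pass:
ES_A = 0; EF_A = 12
ES_B = 12; EF_B = 12+6 = 18
ES_C = 18; EF_C = 18+9 = 27
ES_D = 12; EF_D = 12+14 = 26
ES_E = max(EF_C=27, EF_D=26) = 27; EF_E = 27+16 = 43
ES_F = 26; EF_F = 26+4 = 30
ES_G = max(EF_A=12, EF_C=27) = 27; EF_G = 27+4 = 31
ES_H = max(EF_E=43, EF_F=30, EF_G=31) = 43; EF_H = 43+4 = 47
Expected project duration μ = 47 days. Critical path: A → B → C → E → H.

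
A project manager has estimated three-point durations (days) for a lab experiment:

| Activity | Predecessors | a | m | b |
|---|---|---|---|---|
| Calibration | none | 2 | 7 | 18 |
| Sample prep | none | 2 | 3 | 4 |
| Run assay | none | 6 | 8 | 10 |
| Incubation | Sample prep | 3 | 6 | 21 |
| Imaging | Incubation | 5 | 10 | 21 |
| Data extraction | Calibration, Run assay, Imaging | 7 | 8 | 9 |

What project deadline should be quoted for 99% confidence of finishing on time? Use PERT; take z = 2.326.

te_Calibration = (2 + 4·7 + 18)/6 = 48/6 = 8; σ²_Calibration = ((18−2)/6)² = 7.111
te_Sample prep = (2 + 4·3 + 4)/6 = 18/6 = 3; σ²_Sample prep = ((4−2)/6)² = 0.111
te_Run assay = (6 + 4·8 + 10)/6 = 48/6 = 8; σ²_Run assay = ((10−6)/6)² = 0.444
te_Incubation = (3 + 4·6 + 21)/6 = 48/6 = 8; σ²_Incubation = ((21−3)/6)² = 9.000
te_Imaging = (5 + 4·10 + 21)/6 = 66/6 = 11; σ²_Imaging = ((21−5)/6)² = 7.111
te_Data extraction = (7 + 4·8 + 9)/6 = 48/6 = 8; σ²_Data extraction = ((9−7)/6)² = 0.111

Forward pass:
ES_Calibration = 0; EF_Calibration = 8
ES_Sample prep = 0; EF_Sample prep = 3
ES_Run assay = 0; EF_Run assay = 8
ES_Incubation = 3; EF_Incubation = 3+8 = 11
ES_Imaging = 11; EF_Imaging = 11+11 = 22
ES_Data extraction = max(EF_Calibration=8, EF_Run assay=8, EF_Imaging=22) = 22; EF_Data extraction = 22+8 = 30
Expected project duration μ = 30 days. Critical path: Sample prep → Incubation → Imaging → Data extraction.

Variance along critical path = 0.111 + 9.000 + 7.111 + 0.111 = 16.333; σ = 4.041 days.
D = μ + z·σ = 30 + 2.326·4.041 = 39.4 days

39.4 days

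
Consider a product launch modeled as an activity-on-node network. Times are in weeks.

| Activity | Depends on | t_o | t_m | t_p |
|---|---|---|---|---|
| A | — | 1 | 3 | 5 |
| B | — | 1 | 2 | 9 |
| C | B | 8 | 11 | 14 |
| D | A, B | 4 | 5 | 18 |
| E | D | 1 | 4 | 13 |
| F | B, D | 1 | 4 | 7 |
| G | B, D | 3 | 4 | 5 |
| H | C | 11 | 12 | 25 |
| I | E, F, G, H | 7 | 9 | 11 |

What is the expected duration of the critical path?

37 weeks

te_A = (1 + 4·3 + 5)/6 = 18/6 = 3
te_B = (1 + 4·2 + 9)/6 = 18/6 = 3
te_C = (8 + 4·11 + 14)/6 = 66/6 = 11
te_D = (4 + 4·5 + 18)/6 = 42/6 = 7
te_E = (1 + 4·4 + 13)/6 = 30/6 = 5
te_F = (1 + 4·4 + 7)/6 = 24/6 = 4
te_G = (3 + 4·4 + 5)/6 = 24/6 = 4
te_H = (11 + 4·12 + 25)/6 = 84/6 = 14
te_I = (7 + 4·9 + 11)/6 = 54/6 = 9

Forward pass:
ES_A = 0; EF_A = 3
ES_B = 0; EF_B = 3
ES_C = 3; EF_C = 3+11 = 14
ES_D = max(EF_A=3, EF_B=3) = 3; EF_D = 3+7 = 10
ES_E = 10; EF_E = 10+5 = 15
ES_F = max(EF_B=3, EF_D=10) = 10; EF_F = 10+4 = 14
ES_G = max(EF_B=3, EF_D=10) = 10; EF_G = 10+4 = 14
ES_H = 14; EF_H = 14+14 = 28
ES_I = max(EF_E=15, EF_F=14, EF_G=14, EF_H=28) = 28; EF_I = 28+9 = 37
Expected project duration μ = 37 weeks. Critical path: B → C → H → I.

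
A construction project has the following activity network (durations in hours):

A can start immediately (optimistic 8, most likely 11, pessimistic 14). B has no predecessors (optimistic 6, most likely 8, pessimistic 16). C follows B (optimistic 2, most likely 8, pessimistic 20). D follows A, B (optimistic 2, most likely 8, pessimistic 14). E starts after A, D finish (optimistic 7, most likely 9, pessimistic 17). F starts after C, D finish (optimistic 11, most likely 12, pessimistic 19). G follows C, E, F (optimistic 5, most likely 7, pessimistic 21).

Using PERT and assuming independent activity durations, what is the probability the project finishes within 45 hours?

te_A = (8 + 4·11 + 14)/6 = 66/6 = 11; σ²_A = ((14−8)/6)² = 1.000
te_B = (6 + 4·8 + 16)/6 = 54/6 = 9; σ²_B = ((16−6)/6)² = 2.778
te_C = (2 + 4·8 + 20)/6 = 54/6 = 9; σ²_C = ((20−2)/6)² = 9.000
te_D = (2 + 4·8 + 14)/6 = 48/6 = 8; σ²_D = ((14−2)/6)² = 4.000
te_E = (7 + 4·9 + 17)/6 = 60/6 = 10; σ²_E = ((17−7)/6)² = 2.778
te_F = (11 + 4·12 + 19)/6 = 78/6 = 13; σ²_F = ((19−11)/6)² = 1.778
te_G = (5 + 4·7 + 21)/6 = 54/6 = 9; σ²_G = ((21−5)/6)² = 7.111

Forward pass:
ES_A = 0; EF_A = 11
ES_B = 0; EF_B = 9
ES_C = 9; EF_C = 9+9 = 18
ES_D = max(EF_A=11, EF_B=9) = 11; EF_D = 11+8 = 19
ES_E = max(EF_A=11, EF_D=19) = 19; EF_E = 19+10 = 29
ES_F = max(EF_C=18, EF_D=19) = 19; EF_F = 19+13 = 32
ES_G = max(EF_C=18, EF_E=29, EF_F=32) = 32; EF_G = 32+9 = 41
Expected project duration μ = 41 hours. Critical path: A → D → F → G.

Variance along critical path = 1.000 + 4.000 + 1.778 + 7.111 = 13.889; σ = √13.889 = 3.727 hours.
Z = (45 − 41) / 3.727 = 1.073
P(T ≤ 45) = Φ(1.073) ≈ 0.858

0.858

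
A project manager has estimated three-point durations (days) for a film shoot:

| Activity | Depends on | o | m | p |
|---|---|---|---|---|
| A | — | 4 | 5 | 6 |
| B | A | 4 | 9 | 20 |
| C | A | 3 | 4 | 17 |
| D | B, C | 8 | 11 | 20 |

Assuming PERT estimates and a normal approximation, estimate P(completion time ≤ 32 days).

te_A = (4 + 4·5 + 6)/6 = 30/6 = 5; σ²_A = ((6−4)/6)² = 0.111
te_B = (4 + 4·9 + 20)/6 = 60/6 = 10; σ²_B = ((20−4)/6)² = 7.111
te_C = (3 + 4·4 + 17)/6 = 36/6 = 6; σ²_C = ((17−3)/6)² = 5.444
te_D = (8 + 4·11 + 20)/6 = 72/6 = 12; σ²_D = ((20−8)/6)² = 4.000

Forward pass:
ES_A = 0; EF_A = 5
ES_B = 5; EF_B = 5+10 = 15
ES_C = 5; EF_C = 5+6 = 11
ES_D = max(EF_B=15, EF_C=11) = 15; EF_D = 15+12 = 27
Expected project duration μ = 27 days. Critical path: A → B → D.

Variance along critical path = 0.111 + 7.111 + 4.000 = 11.222; σ = √11.222 = 3.350 days.
Z = (32 − 27) / 3.350 = 1.493
P(T ≤ 32) = Φ(1.493) ≈ 0.932

0.932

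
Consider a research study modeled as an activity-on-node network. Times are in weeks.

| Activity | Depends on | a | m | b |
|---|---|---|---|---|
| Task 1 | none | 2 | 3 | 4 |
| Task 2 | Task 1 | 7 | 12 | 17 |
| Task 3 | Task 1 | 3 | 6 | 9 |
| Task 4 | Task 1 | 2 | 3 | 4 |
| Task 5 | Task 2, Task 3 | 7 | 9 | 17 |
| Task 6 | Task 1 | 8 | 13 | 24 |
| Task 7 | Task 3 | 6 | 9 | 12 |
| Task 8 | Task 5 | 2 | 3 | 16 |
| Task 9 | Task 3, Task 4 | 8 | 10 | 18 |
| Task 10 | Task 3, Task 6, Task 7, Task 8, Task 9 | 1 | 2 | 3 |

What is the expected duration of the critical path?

te_Task 1 = (2 + 4·3 + 4)/6 = 18/6 = 3
te_Task 2 = (7 + 4·12 + 17)/6 = 72/6 = 12
te_Task 3 = (3 + 4·6 + 9)/6 = 36/6 = 6
te_Task 4 = (2 + 4·3 + 4)/6 = 18/6 = 3
te_Task 5 = (7 + 4·9 + 17)/6 = 60/6 = 10
te_Task 6 = (8 + 4·13 + 24)/6 = 84/6 = 14
te_Task 7 = (6 + 4·9 + 12)/6 = 54/6 = 9
te_Task 8 = (2 + 4·3 + 16)/6 = 30/6 = 5
te_Task 9 = (8 + 4·10 + 18)/6 = 66/6 = 11
te_Task 10 = (1 + 4·2 + 3)/6 = 12/6 = 2

Forward pass:
ES_Task 1 = 0; EF_Task 1 = 3
ES_Task 2 = 3; EF_Task 2 = 3+12 = 15
ES_Task 3 = 3; EF_Task 3 = 3+6 = 9
ES_Task 4 = 3; EF_Task 4 = 3+3 = 6
ES_Task 5 = max(EF_Task 2=15, EF_Task 3=9) = 15; EF_Task 5 = 15+10 = 25
ES_Task 6 = 3; EF_Task 6 = 3+14 = 17
ES_Task 7 = 9; EF_Task 7 = 9+9 = 18
ES_Task 8 = 25; EF_Task 8 = 25+5 = 30
ES_Task 9 = max(EF_Task 3=9, EF_Task 4=6) = 9; EF_Task 9 = 9+11 = 20
ES_Task 10 = max(EF_Task 3=9, EF_Task 6=17, EF_Task 7=18, EF_Task 8=30, EF_Task 9=20) = 30; EF_Task 10 = 30+2 = 32
Expected project duration μ = 32 weeks. Critical path: Task 1 → Task 2 → Task 5 → Task 8 → Task 10.

32 weeks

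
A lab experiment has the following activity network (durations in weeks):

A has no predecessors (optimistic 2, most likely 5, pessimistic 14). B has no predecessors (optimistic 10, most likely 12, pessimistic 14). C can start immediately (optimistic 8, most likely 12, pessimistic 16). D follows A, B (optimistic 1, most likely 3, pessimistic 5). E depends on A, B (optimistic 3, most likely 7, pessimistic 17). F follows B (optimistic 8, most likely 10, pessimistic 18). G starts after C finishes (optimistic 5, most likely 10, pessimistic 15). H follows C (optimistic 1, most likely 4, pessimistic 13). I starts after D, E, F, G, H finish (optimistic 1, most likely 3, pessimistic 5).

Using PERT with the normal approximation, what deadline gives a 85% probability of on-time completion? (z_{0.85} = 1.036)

te_A = (2 + 4·5 + 14)/6 = 36/6 = 6; σ²_A = ((14−2)/6)² = 4.000
te_B = (10 + 4·12 + 14)/6 = 72/6 = 12; σ²_B = ((14−10)/6)² = 0.444
te_C = (8 + 4·12 + 16)/6 = 72/6 = 12; σ²_C = ((16−8)/6)² = 1.778
te_D = (1 + 4·3 + 5)/6 = 18/6 = 3; σ²_D = ((5−1)/6)² = 0.444
te_E = (3 + 4·7 + 17)/6 = 48/6 = 8; σ²_E = ((17−3)/6)² = 5.444
te_F = (8 + 4·10 + 18)/6 = 66/6 = 11; σ²_F = ((18−8)/6)² = 2.778
te_G = (5 + 4·10 + 15)/6 = 60/6 = 10; σ²_G = ((15−5)/6)² = 2.778
te_H = (1 + 4·4 + 13)/6 = 30/6 = 5; σ²_H = ((13−1)/6)² = 4.000
te_I = (1 + 4·3 + 5)/6 = 18/6 = 3; σ²_I = ((5−1)/6)² = 0.444

Forward pass:
ES_A = 0; EF_A = 6
ES_B = 0; EF_B = 12
ES_C = 0; EF_C = 12
ES_D = max(EF_A=6, EF_B=12) = 12; EF_D = 12+3 = 15
ES_E = max(EF_A=6, EF_B=12) = 12; EF_E = 12+8 = 20
ES_F = 12; EF_F = 12+11 = 23
ES_G = 12; EF_G = 12+10 = 22
ES_H = 12; EF_H = 12+5 = 17
ES_I = max(EF_D=15, EF_E=20, EF_F=23, EF_G=22, EF_H=17) = 23; EF_I = 23+3 = 26
Expected project duration μ = 26 weeks. Critical path: B → F → I.

Variance along critical path = 0.444 + 2.778 + 0.444 = 3.667; σ = 1.915 weeks.
D = μ + z·σ = 26 + 1.036·1.915 = 28.0 weeks

28.0 weeks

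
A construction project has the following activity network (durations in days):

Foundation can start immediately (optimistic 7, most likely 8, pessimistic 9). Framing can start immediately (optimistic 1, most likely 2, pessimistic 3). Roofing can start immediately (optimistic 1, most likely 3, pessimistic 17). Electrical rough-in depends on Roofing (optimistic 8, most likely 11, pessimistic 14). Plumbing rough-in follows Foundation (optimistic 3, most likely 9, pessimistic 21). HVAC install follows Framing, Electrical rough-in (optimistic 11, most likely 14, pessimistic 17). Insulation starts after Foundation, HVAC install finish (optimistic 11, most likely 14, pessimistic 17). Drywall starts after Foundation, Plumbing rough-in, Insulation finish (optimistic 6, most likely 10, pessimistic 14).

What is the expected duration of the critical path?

te_Foundation = (7 + 4·8 + 9)/6 = 48/6 = 8
te_Framing = (1 + 4·2 + 3)/6 = 12/6 = 2
te_Roofing = (1 + 4·3 + 17)/6 = 30/6 = 5
te_Electrical rough-in = (8 + 4·11 + 14)/6 = 66/6 = 11
te_Plumbing rough-in = (3 + 4·9 + 21)/6 = 60/6 = 10
te_HVAC install = (11 + 4·14 + 17)/6 = 84/6 = 14
te_Insulation = (11 + 4·14 + 17)/6 = 84/6 = 14
te_Drywall = (6 + 4·10 + 14)/6 = 60/6 = 10

Forward pass:
ES_Foundation = 0; EF_Foundation = 8
ES_Framing = 0; EF_Framing = 2
ES_Roofing = 0; EF_Roofing = 5
ES_Electrical rough-in = 5; EF_Electrical rough-in = 5+11 = 16
ES_Plumbing rough-in = 8; EF_Plumbing rough-in = 8+10 = 18
ES_HVAC install = max(EF_Framing=2, EF_Electrical rough-in=16) = 16; EF_HVAC install = 16+14 = 30
ES_Insulation = max(EF_Foundation=8, EF_HVAC install=30) = 30; EF_Insulation = 30+14 = 44
ES_Drywall = max(EF_Foundation=8, EF_Plumbing rough-in=18, EF_Insulation=44) = 44; EF_Drywall = 44+10 = 54
Expected project duration μ = 54 days. Critical path: Roofing → Electrical rough-in → HVAC install → Insulation → Drywall.

54 days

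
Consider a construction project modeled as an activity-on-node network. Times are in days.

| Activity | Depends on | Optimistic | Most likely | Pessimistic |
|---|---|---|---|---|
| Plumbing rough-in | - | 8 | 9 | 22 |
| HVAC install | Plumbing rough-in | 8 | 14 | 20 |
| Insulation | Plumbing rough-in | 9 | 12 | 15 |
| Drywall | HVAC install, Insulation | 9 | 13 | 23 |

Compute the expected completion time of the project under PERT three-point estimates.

39 days

te_Plumbing rough-in = (8 + 4·9 + 22)/6 = 66/6 = 11
te_HVAC install = (8 + 4·14 + 20)/6 = 84/6 = 14
te_Insulation = (9 + 4·12 + 15)/6 = 72/6 = 12
te_Drywall = (9 + 4·13 + 23)/6 = 84/6 = 14

Forward pass:
ES_Plumbing rough-in = 0; EF_Plumbing rough-in = 11
ES_HVAC install = 11; EF_HVAC install = 11+14 = 25
ES_Insulation = 11; EF_Insulation = 11+12 = 23
ES_Drywall = max(EF_HVAC install=25, EF_Insulation=23) = 25; EF_Drywall = 25+14 = 39
Expected project duration μ = 39 days. Critical path: Plumbing rough-in → HVAC install → Drywall.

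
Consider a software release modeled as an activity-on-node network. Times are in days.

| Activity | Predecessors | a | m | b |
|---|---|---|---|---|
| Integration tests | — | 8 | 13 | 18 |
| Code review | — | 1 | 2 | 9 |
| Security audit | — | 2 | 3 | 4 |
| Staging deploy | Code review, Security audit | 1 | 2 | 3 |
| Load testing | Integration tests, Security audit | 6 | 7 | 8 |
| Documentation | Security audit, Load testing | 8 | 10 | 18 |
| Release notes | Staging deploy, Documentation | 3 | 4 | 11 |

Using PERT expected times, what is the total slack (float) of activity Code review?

26 days

te_Integration tests = (8 + 4·13 + 18)/6 = 78/6 = 13
te_Code review = (1 + 4·2 + 9)/6 = 18/6 = 3
te_Security audit = (2 + 4·3 + 4)/6 = 18/6 = 3
te_Staging deploy = (1 + 4·2 + 3)/6 = 12/6 = 2
te_Load testing = (6 + 4·7 + 8)/6 = 42/6 = 7
te_Documentation = (8 + 4·10 + 18)/6 = 66/6 = 11
te_Release notes = (3 + 4·4 + 11)/6 = 30/6 = 5

Forward pass:
ES_Integration tests = 0; EF_Integration tests = 13
ES_Code review = 0; EF_Code review = 3
ES_Security audit = 0; EF_Security audit = 3
ES_Staging deploy = max(EF_Code review=3, EF_Security audit=3) = 3; EF_Staging deploy = 3+2 = 5
ES_Load testing = max(EF_Integration tests=13, EF_Security audit=3) = 13; EF_Load testing = 13+7 = 20
ES_Documentation = max(EF_Security audit=3, EF_Load testing=20) = 20; EF_Documentation = 20+11 = 31
ES_Release notes = max(EF_Staging deploy=5, EF_Documentation=31) = 31; EF_Release notes = 31+5 = 36
Expected project duration μ = 36 days. Critical path: Integration tests → Load testing → Documentation → Release notes.

Backward pass:
LF_Release notes = 36; LS_Release notes = 36−5 = 31
LF_Documentation = LS_Release notes = 31; LS_Documentation = 31−11 = 20
LF_Load testing = LS_Documentation = 20; LS_Load testing = 20−7 = 13
LF_Staging deploy = LS_Release notes = 31; LS_Staging deploy = 31−2 = 29
LF_Security audit = min(LS_Staging deploy=29, LS_Load testing=13, LS_Documentation=20) = 13; LS_Security audit = 13−3 = 10
LF_Code review = LS_Staging deploy = 29; LS_Code review = 29−3 = 26
LF_Integration tests = LS_Load testing = 13; LS_Integration tests = 13−13 = 0
Slack_Code review = LS_Code review − ES_Code review = 26 − 0 = 26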